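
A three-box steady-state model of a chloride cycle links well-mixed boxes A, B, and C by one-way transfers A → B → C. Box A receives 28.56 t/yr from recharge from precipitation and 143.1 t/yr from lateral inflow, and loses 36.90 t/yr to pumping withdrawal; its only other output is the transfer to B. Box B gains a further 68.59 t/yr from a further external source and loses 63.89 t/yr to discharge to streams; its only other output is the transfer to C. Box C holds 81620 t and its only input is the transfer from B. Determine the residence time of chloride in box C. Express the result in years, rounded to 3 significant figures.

Box A: F(A→B) = (28.56 + 143.1) − 36.90 = 134.76 t/yr.
Box B: F(B→C) = (134.76 + 68.59) − 63.89 = 139.46 t/yr.
Box C throughput = its input = 139.46 t/yr; τ = 81620 / 139.46 = 585.3 yr.

585 yr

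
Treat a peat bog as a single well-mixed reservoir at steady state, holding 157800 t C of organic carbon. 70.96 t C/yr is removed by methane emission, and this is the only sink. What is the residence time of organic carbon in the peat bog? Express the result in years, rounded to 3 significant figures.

2220 yr

τ = M / F = 157800 / 70.96 = 2224 yr.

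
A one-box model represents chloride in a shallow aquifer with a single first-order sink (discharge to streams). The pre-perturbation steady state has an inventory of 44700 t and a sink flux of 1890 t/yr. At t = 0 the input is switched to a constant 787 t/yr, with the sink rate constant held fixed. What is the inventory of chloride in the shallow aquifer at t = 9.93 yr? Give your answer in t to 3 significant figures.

35800 t

Residence time τ = M₀/F₀ = 23.65 yr. The eventual steady state is M_∞ = M₀·(F₁/F₀) = 44700 × 787/1890 = 18613 t.
The anomaly ΔM(t) = M(t) − M_∞ decays as ΔM₀·e^(−t/τ) with ΔM₀ = 44700 − 18613 = 26090 t.
At t = 9.93 yr, e^(−t/τ) = e^(−0.4199) = 0.6571, so ΔM = 17140 t and M = 18613 + 17140 = 35756 t.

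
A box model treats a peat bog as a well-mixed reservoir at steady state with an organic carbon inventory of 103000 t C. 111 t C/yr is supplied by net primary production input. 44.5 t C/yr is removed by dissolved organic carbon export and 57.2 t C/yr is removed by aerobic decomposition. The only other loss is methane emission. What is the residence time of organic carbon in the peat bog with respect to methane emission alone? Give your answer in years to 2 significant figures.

11000 yr

At steady state ΣF_in = ΣF_out.
ΣF_in = 111.00 t C/yr.
Methane emission flux = ΣF_in − (44.5 + 57.2) = 111.00 − 101.7 = 9.300 t C/yr.
τ = M / F = 103000 / 9.300 = 11080 yr.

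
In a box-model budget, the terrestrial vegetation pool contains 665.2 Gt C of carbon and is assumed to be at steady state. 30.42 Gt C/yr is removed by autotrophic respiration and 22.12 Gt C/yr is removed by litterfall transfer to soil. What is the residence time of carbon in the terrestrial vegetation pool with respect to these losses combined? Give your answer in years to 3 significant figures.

12.7 yr

Total removal = 30.42 + 22.12 = 52.540 Gt C/yr.
τ = M / ΣF_out = 665.2 / 52.540 = 12.66 yr.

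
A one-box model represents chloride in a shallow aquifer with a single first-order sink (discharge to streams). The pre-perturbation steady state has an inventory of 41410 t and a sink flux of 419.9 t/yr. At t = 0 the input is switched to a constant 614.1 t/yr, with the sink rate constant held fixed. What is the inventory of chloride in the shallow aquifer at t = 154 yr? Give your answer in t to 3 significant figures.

56500 t

The sink rate constant is k = F₀/M₀ = 419.9/41410 = 0.01014 yr⁻¹.
Solving dM/dt = F₁ − kM with M(0) = M₀ gives M(t) = F₁/k + (M₀ − F₁/k)·e^(−kt).
F₁/k = 614.1/0.01014 = 60562 t; kt = 0.01014 × 154 = 1.562, e^(−kt) = 0.2098.
M(154) = 60562 + (41410 − 60562) × 0.2098 = 60562 − 4018 = 56544 t.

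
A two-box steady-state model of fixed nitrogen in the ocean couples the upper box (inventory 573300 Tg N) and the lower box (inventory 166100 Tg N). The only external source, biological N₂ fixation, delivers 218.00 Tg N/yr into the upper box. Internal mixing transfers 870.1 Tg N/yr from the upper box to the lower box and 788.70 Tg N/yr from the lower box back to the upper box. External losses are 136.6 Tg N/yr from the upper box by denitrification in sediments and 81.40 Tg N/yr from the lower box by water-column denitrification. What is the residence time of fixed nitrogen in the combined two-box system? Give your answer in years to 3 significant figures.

Treat the two boxes together as one reservoir: the mixing fluxes between them are internal recycling, so τ = ΣM / Σ(external losses).
M_total = 573300 + 166100 = 739400 Tg N.
ΣF_external_out = 136.6 + 81.40 = 218.00 Tg N/yr.
τ = M_total / ΣF_ext = 739400 / 218.00 = 3392 yr.

3390 yr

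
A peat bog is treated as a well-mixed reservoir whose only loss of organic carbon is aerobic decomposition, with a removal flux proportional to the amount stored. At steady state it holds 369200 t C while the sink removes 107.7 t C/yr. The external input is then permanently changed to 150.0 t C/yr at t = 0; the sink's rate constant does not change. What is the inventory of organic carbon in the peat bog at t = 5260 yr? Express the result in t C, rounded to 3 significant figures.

The sink rate constant is k = F₀/M₀ = 107.7/369200 = 0.0002917 yr⁻¹.
Solving dM/dt = F₁ − kM with M(0) = M₀ gives M(t) = F₁/k + (M₀ − F₁/k)·e^(−kt).
F₁/k = 150.0/0.0002917 = 514210 t C; kt = 0.0002917 × 5260 = 1.534, e^(−kt) = 0.2156.
M(5260) = 514210 + (369200 − 514210) × 0.2156 = 514210 − 31260 = 482950 t C.

483000 t C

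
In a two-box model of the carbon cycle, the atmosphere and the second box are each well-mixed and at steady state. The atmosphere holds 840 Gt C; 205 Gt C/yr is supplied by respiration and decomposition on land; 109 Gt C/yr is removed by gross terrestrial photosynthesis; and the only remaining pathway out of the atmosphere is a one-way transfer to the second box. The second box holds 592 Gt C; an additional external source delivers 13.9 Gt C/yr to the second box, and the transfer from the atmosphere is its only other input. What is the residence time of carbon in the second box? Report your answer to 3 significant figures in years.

Balance the atmosphere: ΣF_in = 205.00 Gt C/yr.
Transfer to the second box = ΣF_in − (109) = 96.000 Gt C/yr.
Total input to the second box = 96.000 + 13.9 = 109.90 Gt C/yr; at steady state this equals its total output.
τ = M / F = 592 / 109.90 = 5.387 yr.

5.39 yr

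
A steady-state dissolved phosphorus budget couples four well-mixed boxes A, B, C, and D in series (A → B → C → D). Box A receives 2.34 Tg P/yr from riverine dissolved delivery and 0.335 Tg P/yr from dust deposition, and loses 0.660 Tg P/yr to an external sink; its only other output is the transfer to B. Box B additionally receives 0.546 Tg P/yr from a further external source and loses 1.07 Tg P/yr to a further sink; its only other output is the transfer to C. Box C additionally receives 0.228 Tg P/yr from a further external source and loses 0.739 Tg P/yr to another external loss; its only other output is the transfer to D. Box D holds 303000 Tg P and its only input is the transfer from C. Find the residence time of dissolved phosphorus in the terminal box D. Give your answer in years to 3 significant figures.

309000 yr

Box A: F(A→B) = (2.34 + 0.335) − 0.660 = 2.0150 Tg P/yr.
Box B: F(B→C) = (2.0150 + 0.546) − 1.07 = 1.4910 Tg P/yr.
Box C: F(C→D) = (1.4910 + 0.228) − 0.739 = 0.98000 Tg P/yr.
Box D throughput = its input = 0.98000 Tg P/yr; τ = 303000 / 0.98000 = 309200 yr.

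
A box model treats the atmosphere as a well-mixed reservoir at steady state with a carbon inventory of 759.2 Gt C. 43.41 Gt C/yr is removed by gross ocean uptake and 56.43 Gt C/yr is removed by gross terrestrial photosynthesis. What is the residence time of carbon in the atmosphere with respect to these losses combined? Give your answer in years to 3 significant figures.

Total removal = 43.41 + 56.43 = 99.840 Gt C/yr.
τ = M / ΣF_out = 759.2 / 99.840 = 7.604 yr.

7.60 yr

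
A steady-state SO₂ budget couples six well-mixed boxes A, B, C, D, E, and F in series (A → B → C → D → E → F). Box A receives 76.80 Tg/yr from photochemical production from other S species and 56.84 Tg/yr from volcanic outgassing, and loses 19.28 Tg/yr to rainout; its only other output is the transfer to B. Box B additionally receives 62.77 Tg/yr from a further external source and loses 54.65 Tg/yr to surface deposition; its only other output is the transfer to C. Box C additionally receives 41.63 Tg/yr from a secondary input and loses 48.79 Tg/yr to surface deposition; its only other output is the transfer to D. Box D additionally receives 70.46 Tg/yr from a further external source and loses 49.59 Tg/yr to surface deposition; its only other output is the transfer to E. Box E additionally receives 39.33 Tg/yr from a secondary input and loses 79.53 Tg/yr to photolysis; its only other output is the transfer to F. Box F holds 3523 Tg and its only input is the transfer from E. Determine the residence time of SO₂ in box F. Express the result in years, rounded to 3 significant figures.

36.7 yr

Box A: F(A→B) = (76.80 + 56.84) − 19.28 = 114.36 Tg/yr.
Box B: F(B→C) = (114.36 + 62.77) − 54.65 = 122.48 Tg/yr.
Box C: F(C→D) = (122.48 + 41.63) − 48.79 = 115.32 Tg/yr.
Box D: F(D→E) = (115.32 + 70.46) − 49.59 = 136.19 Tg/yr.
Box E: F(E→F) = (136.19 + 39.33) − 79.53 = 95.990 Tg/yr.
Box F throughput = its input = 95.990 Tg/yr; τ = 3523 / 95.990 = 36.70 yr.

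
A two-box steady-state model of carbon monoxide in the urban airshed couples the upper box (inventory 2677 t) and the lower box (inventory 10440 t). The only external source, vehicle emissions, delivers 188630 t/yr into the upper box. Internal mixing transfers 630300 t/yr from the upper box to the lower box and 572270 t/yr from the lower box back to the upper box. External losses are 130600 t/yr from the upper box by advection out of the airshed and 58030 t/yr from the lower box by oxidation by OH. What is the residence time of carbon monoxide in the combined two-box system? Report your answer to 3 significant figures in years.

0.0695 yr

For the system as a whole, the A↔B exchange is internal and contributes nothing to the throughput; only the external sinks remove mass.
M_total = 2677 + 10440 = 13117 t.
ΣF_external_out = 130600 + 58030 = 188630 t/yr.
τ = M_total / ΣF_ext = 13117 / 188630 = 0.06954 yr.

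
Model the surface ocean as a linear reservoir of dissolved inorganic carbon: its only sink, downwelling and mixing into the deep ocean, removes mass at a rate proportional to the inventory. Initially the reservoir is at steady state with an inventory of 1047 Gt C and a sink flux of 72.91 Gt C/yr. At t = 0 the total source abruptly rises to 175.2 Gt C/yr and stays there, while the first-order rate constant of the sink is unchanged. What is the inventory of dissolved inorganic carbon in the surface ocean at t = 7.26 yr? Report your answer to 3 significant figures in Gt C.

1630 Gt C

Residence time τ = M₀/F₀ = 14.36 yr. The eventual steady state is M_∞ = M₀·(F₁/F₀) = 1047 × 175.2/72.91 = 2515.9 Gt C.
The anomaly ΔM(t) = M(t) − M_∞ decays as ΔM₀·e^(−t/τ) with ΔM₀ = 1047 − 2515.9 = −1469 Gt C.
At t = 7.26 yr, e^(−t/τ) = e^(−0.5056) = 0.6032, so ΔM = −886.0 Gt C and M = 2515.9 − 886.0 = 1629.9 Gt C.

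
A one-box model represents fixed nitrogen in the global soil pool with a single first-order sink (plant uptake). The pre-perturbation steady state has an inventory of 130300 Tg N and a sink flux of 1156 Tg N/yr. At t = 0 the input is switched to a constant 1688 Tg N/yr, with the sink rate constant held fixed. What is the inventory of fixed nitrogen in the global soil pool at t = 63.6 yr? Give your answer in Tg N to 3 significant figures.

156000 Tg N

The sink rate constant is k = F₀/M₀ = 1156/130300 = 0.008872 yr⁻¹.
Solving dM/dt = F₁ − kM with M(0) = M₀ gives M(t) = F₁/k + (M₀ − F₁/k)·e^(−kt).
F₁/k = 1688/0.008872 = 190270 Tg N; kt = 0.008872 × 63.6 = 0.5642, e^(−kt) = 0.5688.
M(63.6) = 190270 + (130300 − 190270) × 0.5688 = 190270 − 34110 = 156160 Tg N.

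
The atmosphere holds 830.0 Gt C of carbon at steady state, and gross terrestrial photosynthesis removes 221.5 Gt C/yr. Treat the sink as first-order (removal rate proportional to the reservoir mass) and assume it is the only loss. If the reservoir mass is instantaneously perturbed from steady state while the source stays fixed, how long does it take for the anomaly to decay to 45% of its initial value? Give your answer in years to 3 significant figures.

2.99 yr

For a linear reservoir the anomaly decays as exp(−t/τ) with τ = M/F = 830.0/221.5 = 3.747 yr.
exp(−t/τ) = 0.45 ⇒ t = −τ ln(0.45) = 3.747 × 0.7985 = 2.992 yr.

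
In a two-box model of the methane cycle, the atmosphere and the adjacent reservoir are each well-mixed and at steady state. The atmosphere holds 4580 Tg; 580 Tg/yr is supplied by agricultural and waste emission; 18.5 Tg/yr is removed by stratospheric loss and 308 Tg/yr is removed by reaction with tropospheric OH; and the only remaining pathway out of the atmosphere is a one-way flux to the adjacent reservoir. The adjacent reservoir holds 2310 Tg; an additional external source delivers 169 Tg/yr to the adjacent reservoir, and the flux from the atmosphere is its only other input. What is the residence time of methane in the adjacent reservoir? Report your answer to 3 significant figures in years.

5.47 yr

Balance the atmosphere: ΣF_in = 580.00 Tg/yr.
Flux to the adjacent reservoir = ΣF_in − (18.5 + 308) = 253.50 Tg/yr.
Total input to the adjacent reservoir = 253.50 + 169 = 422.50 Tg/yr; at steady state this equals its total output.
τ = M / F = 2310 / 422.50 = 5.467 yr.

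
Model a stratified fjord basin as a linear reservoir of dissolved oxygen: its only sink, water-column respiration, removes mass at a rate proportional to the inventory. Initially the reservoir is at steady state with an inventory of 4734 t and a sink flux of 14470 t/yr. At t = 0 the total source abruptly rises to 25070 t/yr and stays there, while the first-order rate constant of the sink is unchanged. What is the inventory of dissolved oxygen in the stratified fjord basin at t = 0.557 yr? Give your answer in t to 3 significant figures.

7570 t

The sink rate constant is k = F₀/M₀ = 14470/4734 = 3.057 yr⁻¹.
Solving dM/dt = F₁ − kM with M(0) = M₀ gives M(t) = F₁/k + (M₀ − F₁/k)·e^(−kt).
F₁/k = 25070/3.057 = 8201.9 t; kt = 3.057 × 0.557 = 1.703, e^(−kt) = 0.1822.
M(0.557) = 8201.9 + (4734 − 8201.9) × 0.1822 = 8201.9 − 631.9 = 7570.0 t.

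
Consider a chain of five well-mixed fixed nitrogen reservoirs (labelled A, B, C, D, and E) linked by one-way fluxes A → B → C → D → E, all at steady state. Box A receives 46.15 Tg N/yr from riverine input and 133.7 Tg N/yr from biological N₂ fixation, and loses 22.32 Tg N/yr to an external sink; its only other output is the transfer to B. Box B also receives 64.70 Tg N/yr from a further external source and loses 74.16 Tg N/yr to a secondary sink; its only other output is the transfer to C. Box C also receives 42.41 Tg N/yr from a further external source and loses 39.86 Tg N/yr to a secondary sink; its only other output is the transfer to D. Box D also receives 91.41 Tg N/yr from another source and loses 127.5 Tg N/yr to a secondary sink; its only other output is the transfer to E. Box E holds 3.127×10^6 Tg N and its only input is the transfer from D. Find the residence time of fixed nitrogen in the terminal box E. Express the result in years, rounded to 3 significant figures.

Box A: F(A→B) = (46.15 + 133.7) − 22.32 = 157.53 Tg N/yr.
Box B: F(B→C) = (157.53 + 64.70) − 74.16 = 148.07 Tg N/yr.
Box C: F(C→D) = (148.07 + 42.41) − 39.86 = 150.62 Tg N/yr.
Box D: F(D→E) = (150.62 + 91.41) − 127.5 = 114.53 Tg N/yr.
Box E throughput = its input = 114.53 Tg N/yr; τ = 3.127×10^6 / 114.53 = 27300 yr.

27300 yr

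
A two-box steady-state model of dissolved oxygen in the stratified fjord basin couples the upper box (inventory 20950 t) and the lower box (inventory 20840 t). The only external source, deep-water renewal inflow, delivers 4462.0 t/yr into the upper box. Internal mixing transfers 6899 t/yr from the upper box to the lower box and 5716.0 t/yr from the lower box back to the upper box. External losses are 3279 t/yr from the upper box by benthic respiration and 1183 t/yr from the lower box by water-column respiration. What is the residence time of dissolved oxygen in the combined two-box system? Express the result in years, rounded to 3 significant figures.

For the system as a whole, the A↔B exchange is internal and contributes nothing to the throughput; only the external sinks remove mass.
M_total = 20950 + 20840 = 41790 t.
ΣF_external_out = 3279 + 1183 = 4462.0 t/yr.
τ = M_total / ΣF_ext = 41790 / 4462.0 = 9.366 yr.

9.37 yr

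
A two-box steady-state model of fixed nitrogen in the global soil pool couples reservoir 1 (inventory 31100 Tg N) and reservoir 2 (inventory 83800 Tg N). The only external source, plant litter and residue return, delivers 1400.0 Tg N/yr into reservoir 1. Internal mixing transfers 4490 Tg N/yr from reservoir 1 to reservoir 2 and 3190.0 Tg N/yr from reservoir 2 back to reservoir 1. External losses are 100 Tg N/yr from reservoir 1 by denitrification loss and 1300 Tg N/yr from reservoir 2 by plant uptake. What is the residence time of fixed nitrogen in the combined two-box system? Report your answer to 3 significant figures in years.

82.1 yr

Treat the two boxes together as one reservoir: the mixing fluxes between them are internal recycling, so τ = ΣM / Σ(external losses).
M_total = 31100 + 83800 = 114900 Tg N.
ΣF_external_out = 100 + 1300 = 1400.0 Tg N/yr.
τ = M_total / ΣF_ext = 114900 / 1400.0 = 82.07 yr.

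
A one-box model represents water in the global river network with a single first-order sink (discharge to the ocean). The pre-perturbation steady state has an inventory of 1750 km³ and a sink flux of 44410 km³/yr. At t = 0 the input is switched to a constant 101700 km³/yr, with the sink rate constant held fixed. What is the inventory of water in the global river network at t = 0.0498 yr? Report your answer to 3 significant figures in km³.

3370 km³

τ = M₀/F₀ = 1750/44410 = 0.03941 yr; rate constant k = 1/τ.
New steady state M_∞ = F₁/k = F₁·τ = 101700 × 0.03941 = 4007.5 km³.
M(t) = M_∞ + (M₀ − M_∞)·e^(−t/τ); t/τ = 0.0498/0.03941 = 1.264, so e^(−t/τ) = 0.2826.
M(t) = 4007.5 − 2258 × 0.2826 = 3369.6 km³.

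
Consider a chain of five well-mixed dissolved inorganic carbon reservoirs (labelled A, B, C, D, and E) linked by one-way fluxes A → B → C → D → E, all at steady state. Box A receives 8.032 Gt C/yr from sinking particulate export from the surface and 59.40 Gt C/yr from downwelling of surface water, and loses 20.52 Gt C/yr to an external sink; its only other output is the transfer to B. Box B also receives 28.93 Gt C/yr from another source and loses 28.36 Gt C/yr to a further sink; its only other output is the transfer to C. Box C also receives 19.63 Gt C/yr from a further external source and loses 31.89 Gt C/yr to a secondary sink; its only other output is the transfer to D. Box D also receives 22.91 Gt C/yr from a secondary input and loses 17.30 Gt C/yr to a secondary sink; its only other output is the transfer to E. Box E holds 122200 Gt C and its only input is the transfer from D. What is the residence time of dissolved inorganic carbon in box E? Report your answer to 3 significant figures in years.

Box A: F(A→B) = (8.032 + 59.40) − 20.52 = 46.912 Gt C/yr.
Box B: F(B→C) = (46.912 + 28.93) − 28.36 = 47.482 Gt C/yr.
Box C: F(C→D) = (47.482 + 19.63) − 31.89 = 35.222 Gt C/yr.
Box D: F(D→E) = (35.222 + 22.91) − 17.30 = 40.832 Gt C/yr.
Box E throughput = its input = 40.832 Gt C/yr; τ = 122200 / 40.832 = 2993 yr.

2990 yr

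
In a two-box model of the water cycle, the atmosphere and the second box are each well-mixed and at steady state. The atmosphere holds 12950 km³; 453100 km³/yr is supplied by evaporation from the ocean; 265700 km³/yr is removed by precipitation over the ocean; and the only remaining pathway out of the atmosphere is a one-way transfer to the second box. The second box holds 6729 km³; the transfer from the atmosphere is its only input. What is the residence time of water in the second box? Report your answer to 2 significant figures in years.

Balance the atmosphere: ΣF_in = 453100 km³/yr.
Transfer to the second box = ΣF_in − (265700) = 187400 km³/yr.
At steady state the output of the second box equals its input, 187400 km³/yr.
τ = M / F = 6729 / 187400 = 0.03591 yr.

0.036 yr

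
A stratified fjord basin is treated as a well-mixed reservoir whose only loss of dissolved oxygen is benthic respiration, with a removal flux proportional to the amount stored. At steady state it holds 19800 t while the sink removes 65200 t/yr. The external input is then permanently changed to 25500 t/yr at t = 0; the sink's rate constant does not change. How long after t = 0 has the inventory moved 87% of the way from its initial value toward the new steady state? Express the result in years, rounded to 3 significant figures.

τ = M₀/F₀ = 19800/65200 = 0.3037 yr.
The remaining gap fraction is e^(−t/τ); 87% covered ⇒ e^(−t/τ) = 0.130.
t = −τ ln(0.130) = 0.3037 × 2.040 = 0.6196 yr.

0.620 yr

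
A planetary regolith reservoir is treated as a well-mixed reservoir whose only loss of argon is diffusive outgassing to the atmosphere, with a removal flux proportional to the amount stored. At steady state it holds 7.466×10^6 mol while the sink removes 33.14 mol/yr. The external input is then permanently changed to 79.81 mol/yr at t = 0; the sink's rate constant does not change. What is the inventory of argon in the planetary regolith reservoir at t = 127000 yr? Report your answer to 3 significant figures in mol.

The sink rate constant is k = F₀/M₀ = 33.14/7.466×10^6 = 4.439×10^-6 yr⁻¹.
Solving dM/dt = F₁ − kM with M(0) = M₀ gives M(t) = F₁/k + (M₀ − F₁/k)·e^(−kt).
F₁/k = 79.81/4.439×10^-6 = 1.7980×10^7 mol; kt = 4.439×10^-6 × 127000 = 0.5637, e^(−kt) = 0.5691.
M(127000) = 1.7980×10^7 + (7.466×10^6 − 1.7980×10^7) × 0.5691 = 1.7980×10^7 − 5.983×10^6 = 1.1997×10^7 mol.

1.20×10^7 mol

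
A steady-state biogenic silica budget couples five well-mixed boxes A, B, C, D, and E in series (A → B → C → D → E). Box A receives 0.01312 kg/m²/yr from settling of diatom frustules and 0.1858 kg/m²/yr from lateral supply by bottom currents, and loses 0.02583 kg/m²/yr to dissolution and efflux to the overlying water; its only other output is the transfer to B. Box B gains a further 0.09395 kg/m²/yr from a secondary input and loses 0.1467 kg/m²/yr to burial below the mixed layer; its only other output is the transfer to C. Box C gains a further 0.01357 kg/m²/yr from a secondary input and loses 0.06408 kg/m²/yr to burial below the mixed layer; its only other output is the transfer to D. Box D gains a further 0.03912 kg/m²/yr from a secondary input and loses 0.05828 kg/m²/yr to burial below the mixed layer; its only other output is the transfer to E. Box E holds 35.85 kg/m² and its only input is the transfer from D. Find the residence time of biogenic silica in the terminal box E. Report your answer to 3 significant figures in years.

Box A: F(A→B) = (0.01312 + 0.1858) − 0.02583 = 0.17309 kg/m²/yr.
Box B: F(B→C) = (0.17309 + 0.09395) − 0.1467 = 0.12034 kg/m²/yr.
Box C: F(C→D) = (0.12034 + 0.01357) − 0.06408 = 0.069830 kg/m²/yr.
Box D: F(D→E) = (0.069830 + 0.03912) − 0.05828 = 0.050670 kg/m²/yr.
Box E throughput = its input = 0.050670 kg/m²/yr; τ = 35.85 / 0.050670 = 707.5 yr.

708 yr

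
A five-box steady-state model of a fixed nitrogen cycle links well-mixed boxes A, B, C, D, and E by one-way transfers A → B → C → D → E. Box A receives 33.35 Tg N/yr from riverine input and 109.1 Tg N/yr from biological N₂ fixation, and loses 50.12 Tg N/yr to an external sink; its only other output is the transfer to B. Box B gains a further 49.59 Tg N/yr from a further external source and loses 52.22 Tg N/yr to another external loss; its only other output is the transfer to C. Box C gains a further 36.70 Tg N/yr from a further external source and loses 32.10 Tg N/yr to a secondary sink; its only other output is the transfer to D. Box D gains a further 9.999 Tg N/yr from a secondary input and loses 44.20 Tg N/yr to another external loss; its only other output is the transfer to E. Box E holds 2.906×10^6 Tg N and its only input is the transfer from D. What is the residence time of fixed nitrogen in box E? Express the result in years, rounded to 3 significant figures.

48400 yr

Box A: F(A→B) = (33.35 + 109.1) − 50.12 = 92.330 Tg N/yr.
Box B: F(B→C) = (92.330 + 49.59) − 52.22 = 89.700 Tg N/yr.
Box C: F(C→D) = (89.700 + 36.70) − 32.10 = 94.300 Tg N/yr.
Box D: F(D→E) = (94.300 + 9.999) − 44.20 = 60.099 Tg N/yr.
Box E throughput = its input = 60.099 Tg N/yr; τ = 2.906×10^6 / 60.099 = 48350 yr.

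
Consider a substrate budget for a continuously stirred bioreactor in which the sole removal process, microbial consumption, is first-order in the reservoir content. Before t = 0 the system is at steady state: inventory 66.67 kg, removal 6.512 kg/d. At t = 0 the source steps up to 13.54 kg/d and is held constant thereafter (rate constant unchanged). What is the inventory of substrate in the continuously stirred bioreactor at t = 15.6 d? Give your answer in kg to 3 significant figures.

123 kg

τ = M₀/F₀ = 66.67/6.512 = 10.24 d; rate constant k = 1/τ.
New steady state M_∞ = F₁/k = F₁·τ = 13.54 × 10.24 = 138.62 kg.
M(t) = M_∞ + (M₀ − M_∞)·e^(−t/τ); t/τ = 15.6/10.24 = 1.524, so e^(−t/τ) = 0.2179.
M(t) = 138.62 − 71.95 × 0.2179 = 122.94 kg.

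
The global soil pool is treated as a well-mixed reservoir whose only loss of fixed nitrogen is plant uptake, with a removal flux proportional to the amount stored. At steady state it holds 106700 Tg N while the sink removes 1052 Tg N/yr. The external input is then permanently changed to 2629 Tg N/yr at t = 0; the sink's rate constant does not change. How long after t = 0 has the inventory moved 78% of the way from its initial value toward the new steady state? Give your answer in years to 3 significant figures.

154 yr

τ = M₀/F₀ = 106700/1052 = 101.4 yr.
The remaining gap fraction is e^(−t/τ); 78% covered ⇒ e^(−t/τ) = 0.220.
t = −τ ln(0.220) = 101.4 × 1.514 = 153.6 yr.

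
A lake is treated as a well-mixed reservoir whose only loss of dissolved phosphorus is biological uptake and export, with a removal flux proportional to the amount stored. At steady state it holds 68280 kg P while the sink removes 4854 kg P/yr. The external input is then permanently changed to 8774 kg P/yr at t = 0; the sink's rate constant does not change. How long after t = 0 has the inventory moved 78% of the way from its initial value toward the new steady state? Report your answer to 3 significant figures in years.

21.3 yr

τ = M₀/F₀ = 68280/4854 = 14.07 yr.
The remaining gap fraction is e^(−t/τ); 78% covered ⇒ e^(−t/τ) = 0.220.
t = −τ ln(0.220) = 14.07 × 1.514 = 21.30 yr.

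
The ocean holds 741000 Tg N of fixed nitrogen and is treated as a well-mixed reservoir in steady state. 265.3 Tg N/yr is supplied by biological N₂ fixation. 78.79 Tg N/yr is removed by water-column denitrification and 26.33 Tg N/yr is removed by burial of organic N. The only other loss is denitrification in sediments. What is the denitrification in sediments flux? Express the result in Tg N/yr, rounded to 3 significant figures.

At steady state ΣF_in = ΣF_out.
ΣF_in = 265.30 Tg N/yr.
Denitrification in sediments flux = ΣF_in − (78.79 + 26.33) = 265.30 − 105.1 = 160.2 Tg N/yr.

160 Tg N/yr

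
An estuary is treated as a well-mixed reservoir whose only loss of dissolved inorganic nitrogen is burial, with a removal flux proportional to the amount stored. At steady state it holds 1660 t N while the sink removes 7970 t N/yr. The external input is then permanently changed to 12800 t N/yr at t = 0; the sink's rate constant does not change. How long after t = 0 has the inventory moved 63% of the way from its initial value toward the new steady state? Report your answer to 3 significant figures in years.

0.207 yr

τ = M₀/F₀ = 1660/7970 = 0.2083 yr.
The remaining gap fraction is e^(−t/τ); 63% covered ⇒ e^(−t/τ) = 0.370.
t = −τ ln(0.370) = 0.2083 × 0.9943 = 0.2071 yr.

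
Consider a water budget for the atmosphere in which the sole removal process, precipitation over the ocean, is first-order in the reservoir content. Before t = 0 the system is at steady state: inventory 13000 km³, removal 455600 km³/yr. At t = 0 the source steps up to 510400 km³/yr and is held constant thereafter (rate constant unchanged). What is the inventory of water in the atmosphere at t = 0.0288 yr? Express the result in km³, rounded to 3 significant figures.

Residence time τ = M₀/F₀ = 0.02853 yr. The eventual steady state is M_∞ = M₀·(F₁/F₀) = 13000 × 510400/455600 = 14564 km³.
The anomaly ΔM(t) = M(t) − M_∞ decays as ΔM₀·e^(−t/τ) with ΔM₀ = 13000 − 14564 = −1564 km³.
At t = 0.0288 yr, e^(−t/τ) = e^(−1.009) = 0.3645, so ΔM = −569.9 km³ and M = 14564 − 569.9 = 13994 km³.

14000 km³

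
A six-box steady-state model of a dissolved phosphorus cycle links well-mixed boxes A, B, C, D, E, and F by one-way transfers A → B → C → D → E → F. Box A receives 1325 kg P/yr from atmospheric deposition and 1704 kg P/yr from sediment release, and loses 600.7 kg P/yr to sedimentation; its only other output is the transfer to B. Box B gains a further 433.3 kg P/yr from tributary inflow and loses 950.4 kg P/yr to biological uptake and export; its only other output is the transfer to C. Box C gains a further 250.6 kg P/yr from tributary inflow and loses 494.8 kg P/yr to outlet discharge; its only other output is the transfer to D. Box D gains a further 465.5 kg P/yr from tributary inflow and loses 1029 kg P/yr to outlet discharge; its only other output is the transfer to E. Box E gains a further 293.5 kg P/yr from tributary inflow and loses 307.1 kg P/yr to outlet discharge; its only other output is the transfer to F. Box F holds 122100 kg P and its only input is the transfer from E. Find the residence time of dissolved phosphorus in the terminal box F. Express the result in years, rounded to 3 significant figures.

Box A: F(A→B) = (1325 + 1704) − 600.7 = 2428.3 kg P/yr.
Box B: F(B→C) = (2428.3 + 433.3) − 950.4 = 1911.2 kg P/yr.
Box C: F(C→D) = (1911.2 + 250.6) − 494.8 = 1667.0 kg P/yr.
Box D: F(D→E) = (1667.0 + 465.5) − 1029 = 1103.5 kg P/yr.
Box E: F(E→F) = (1103.5 + 293.5) − 307.1 = 1089.9 kg P/yr.
Box F throughput = its input = 1089.9 kg P/yr; τ = 122100 / 1089.9 = 112.0 yr.

112 yr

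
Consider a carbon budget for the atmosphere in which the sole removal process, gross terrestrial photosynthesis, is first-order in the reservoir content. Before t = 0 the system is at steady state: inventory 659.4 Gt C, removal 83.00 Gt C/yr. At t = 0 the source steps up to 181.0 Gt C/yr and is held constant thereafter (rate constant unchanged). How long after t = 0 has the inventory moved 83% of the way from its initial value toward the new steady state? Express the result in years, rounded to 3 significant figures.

τ = M₀/F₀ = 659.4/83.00 = 7.945 yr.
The remaining gap fraction is e^(−t/τ); 83% covered ⇒ e^(−t/τ) = 0.170.
t = −τ ln(0.170) = 7.945 × 1.772 = 14.08 yr.

14.1 yr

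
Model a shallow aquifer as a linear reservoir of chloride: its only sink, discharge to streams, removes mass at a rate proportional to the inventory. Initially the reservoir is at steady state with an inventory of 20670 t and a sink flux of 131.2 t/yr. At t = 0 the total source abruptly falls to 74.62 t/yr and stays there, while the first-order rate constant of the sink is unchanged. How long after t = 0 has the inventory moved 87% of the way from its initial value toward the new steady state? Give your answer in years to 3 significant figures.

τ = M₀/F₀ = 20670/131.2 = 157.5 yr.
The remaining gap fraction is e^(−t/τ); 87% covered ⇒ e^(−t/τ) = 0.130.
t = −τ ln(0.130) = 157.5 × 2.040 = 321.4 yr.

321 yr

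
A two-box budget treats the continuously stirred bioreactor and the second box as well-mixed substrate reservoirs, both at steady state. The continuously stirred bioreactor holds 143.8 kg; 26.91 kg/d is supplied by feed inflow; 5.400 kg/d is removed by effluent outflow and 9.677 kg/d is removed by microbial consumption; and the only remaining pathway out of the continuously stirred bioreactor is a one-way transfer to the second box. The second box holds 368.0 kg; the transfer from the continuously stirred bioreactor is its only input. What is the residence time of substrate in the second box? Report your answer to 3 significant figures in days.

Balance the continuously stirred bioreactor: ΣF_in = 26.910 kg/d.
Transfer to the second box = ΣF_in − (5.400 + 9.677) = 11.833 kg/d.
At steady state the output of the second box equals its input, 11.833 kg/d.
τ = M / F = 368.0 / 11.833 = 31.10 d.

31.1 d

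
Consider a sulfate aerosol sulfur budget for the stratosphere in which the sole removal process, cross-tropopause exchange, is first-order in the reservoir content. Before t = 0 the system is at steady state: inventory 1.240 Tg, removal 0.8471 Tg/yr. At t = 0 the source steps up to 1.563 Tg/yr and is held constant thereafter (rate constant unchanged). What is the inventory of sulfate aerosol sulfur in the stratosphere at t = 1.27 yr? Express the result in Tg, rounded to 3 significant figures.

1.85 Tg

The sink rate constant is k = F₀/M₀ = 0.8471/1.240 = 0.6831 yr⁻¹.
Solving dM/dt = F₁ − kM with M(0) = M₀ gives M(t) = F₁/k + (M₀ − F₁/k)·e^(−kt).
F₁/k = 1.563/0.6831 = 2.2879 Tg; kt = 0.6831 × 1.27 = 0.8676, e^(−kt) = 0.4200.
M(1.27) = 2.2879 + (1.240 − 2.2879) × 0.4200 = 2.2879 − 0.4401 = 1.8479 Tg.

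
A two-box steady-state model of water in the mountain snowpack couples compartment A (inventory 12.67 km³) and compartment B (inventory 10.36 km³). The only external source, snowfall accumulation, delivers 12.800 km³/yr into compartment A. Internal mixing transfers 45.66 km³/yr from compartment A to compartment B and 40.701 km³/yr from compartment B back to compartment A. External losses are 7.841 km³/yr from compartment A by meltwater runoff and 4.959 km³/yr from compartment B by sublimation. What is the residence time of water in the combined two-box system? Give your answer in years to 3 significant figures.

Treat the two boxes together as one reservoir: the mixing fluxes between them are internal recycling, so τ = ΣM / Σ(external losses).
M_total = 12.67 + 10.36 = 23.030 km³.
ΣF_external_out = 7.841 + 4.959 = 12.800 km³/yr.
τ = M_total / ΣF_ext = 23.030 / 12.800 = 1.799 yr.

1.80 yr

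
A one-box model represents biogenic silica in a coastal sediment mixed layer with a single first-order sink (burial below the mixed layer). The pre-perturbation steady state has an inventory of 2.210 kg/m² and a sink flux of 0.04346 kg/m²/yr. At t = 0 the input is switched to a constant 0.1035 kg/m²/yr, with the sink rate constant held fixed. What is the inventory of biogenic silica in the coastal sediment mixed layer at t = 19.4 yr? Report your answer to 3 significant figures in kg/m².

3.18 kg/m²

The sink rate constant is k = F₀/M₀ = 0.04346/2.210 = 0.01967 yr⁻¹.
Solving dM/dt = F₁ − kM with M(0) = M₀ gives M(t) = F₁/k + (M₀ − F₁/k)·e^(−kt).
F₁/k = 0.1035/0.01967 = 5.2631 kg/m²; kt = 0.01967 × 19.4 = 0.3815, e^(−kt) = 0.6828.
M(19.4) = 5.2631 + (2.210 − 5.2631) × 0.6828 = 5.2631 − 2.085 = 3.1783 kg/m².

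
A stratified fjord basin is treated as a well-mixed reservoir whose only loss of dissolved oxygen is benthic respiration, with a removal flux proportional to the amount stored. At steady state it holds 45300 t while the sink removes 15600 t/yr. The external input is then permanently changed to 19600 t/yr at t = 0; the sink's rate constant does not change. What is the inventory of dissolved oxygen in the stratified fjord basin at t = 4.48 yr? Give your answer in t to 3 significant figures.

Residence time τ = M₀/F₀ = 2.904 yr. The eventual steady state is M_∞ = M₀·(F₁/F₀) = 45300 × 19600/15600 = 56915 t.
The anomaly ΔM(t) = M(t) − M_∞ decays as ΔM₀·e^(−t/τ) with ΔM₀ = 45300 − 56915 = −11620 t.
At t = 4.48 yr, e^(−t/τ) = e^(−1.543) = 0.2138, so ΔM = −2483 t and M = 56915 − 2483 = 54432 t.

54400 t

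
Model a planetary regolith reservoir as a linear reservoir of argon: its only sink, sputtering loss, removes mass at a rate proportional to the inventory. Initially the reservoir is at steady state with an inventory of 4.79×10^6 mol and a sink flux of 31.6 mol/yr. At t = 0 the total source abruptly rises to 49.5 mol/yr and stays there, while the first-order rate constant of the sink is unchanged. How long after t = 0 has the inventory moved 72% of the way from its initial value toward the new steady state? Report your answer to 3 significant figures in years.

τ = M₀/F₀ = 4.79×10^6/31.6 = 151600 yr.
The remaining gap fraction is e^(−t/τ); 72% covered ⇒ e^(−t/τ) = 0.280.
t = −τ ln(0.280) = 151600 × 1.273 = 193000 yr.

193000 yr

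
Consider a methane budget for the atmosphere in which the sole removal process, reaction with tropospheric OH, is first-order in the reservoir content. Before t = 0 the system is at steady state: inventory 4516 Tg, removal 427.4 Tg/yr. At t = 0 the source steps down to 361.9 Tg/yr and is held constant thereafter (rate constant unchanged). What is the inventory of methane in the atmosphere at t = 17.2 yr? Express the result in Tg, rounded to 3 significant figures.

3960 Tg

Residence time τ = M₀/F₀ = 10.57 yr. The eventual steady state is M_∞ = M₀·(F₁/F₀) = 4516 × 361.9/427.4 = 3823.9 Tg.
The anomaly ΔM(t) = M(t) − M_∞ decays as ΔM₀·e^(−t/τ) with ΔM₀ = 4516 − 3823.9 = 692.1 Tg.
At t = 17.2 yr, e^(−t/τ) = e^(−1.628) = 0.1964, so ΔM = 135.9 Tg and M = 3823.9 + 135.9 = 3959.8 Tg.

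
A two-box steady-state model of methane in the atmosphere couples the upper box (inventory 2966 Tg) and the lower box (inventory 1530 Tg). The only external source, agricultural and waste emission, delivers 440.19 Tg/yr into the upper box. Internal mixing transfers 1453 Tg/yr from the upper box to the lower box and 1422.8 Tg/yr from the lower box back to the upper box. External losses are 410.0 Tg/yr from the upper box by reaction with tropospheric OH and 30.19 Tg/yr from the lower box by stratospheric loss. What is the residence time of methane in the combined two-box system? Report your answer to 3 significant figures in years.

10.2 yr

Treat the two boxes together as one reservoir: the mixing fluxes between them are internal recycling, so τ = ΣM / Σ(external losses).
M_total = 2966 + 1530 = 4496.0 Tg.
ΣF_external_out = 410.0 + 30.19 = 440.19 Tg/yr.
τ = M_total / ΣF_ext = 4496.0 / 440.19 = 10.21 yr.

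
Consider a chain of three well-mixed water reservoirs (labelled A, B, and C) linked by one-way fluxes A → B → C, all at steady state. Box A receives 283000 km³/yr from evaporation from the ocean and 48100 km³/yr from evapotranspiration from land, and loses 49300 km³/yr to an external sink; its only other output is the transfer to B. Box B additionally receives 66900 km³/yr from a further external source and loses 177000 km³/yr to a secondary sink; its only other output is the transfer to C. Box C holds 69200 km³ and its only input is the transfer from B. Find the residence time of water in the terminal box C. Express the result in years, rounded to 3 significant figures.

Box A: F(A→B) = (283000 + 48100) − 49300 = 281800 km³/yr.
Box B: F(B→C) = (281800 + 66900) − 177000 = 171700 km³/yr.
Box C throughput = its input = 171700 km³/yr; τ = 69200 / 171700 = 0.4030 yr.

0.403 yr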